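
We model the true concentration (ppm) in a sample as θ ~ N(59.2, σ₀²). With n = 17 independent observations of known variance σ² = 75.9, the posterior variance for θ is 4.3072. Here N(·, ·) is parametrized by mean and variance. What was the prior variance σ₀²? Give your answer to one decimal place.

For the Normal–Normal model with known σ², precisions add: τ_n = τ₀ + n/σ².
So 1/σ₀² = 1/4.3072 − 17/75.9 = 0.232169 − 0.223979 = 0.008190.
Hence σ₀² = 1/0.008190 ≈ 122.1.

σ₀² = 122.1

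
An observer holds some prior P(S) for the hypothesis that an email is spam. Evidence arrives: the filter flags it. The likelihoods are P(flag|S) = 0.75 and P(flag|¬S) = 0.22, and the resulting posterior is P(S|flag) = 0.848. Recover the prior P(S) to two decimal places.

In odds form, posterior odds = prior odds × likelihood ratio, so prior odds = posterior odds ÷ LR.
Posterior odds = 0.848/(1−0.848) = 5.5789. LR = 0.75/0.22 = 3.4091.
Prior odds = 5.5789/3.4091 = 1.6365, so P(S) = 1.6365/(1+1.6365) ≈ 0.62.

P(S) = 0.62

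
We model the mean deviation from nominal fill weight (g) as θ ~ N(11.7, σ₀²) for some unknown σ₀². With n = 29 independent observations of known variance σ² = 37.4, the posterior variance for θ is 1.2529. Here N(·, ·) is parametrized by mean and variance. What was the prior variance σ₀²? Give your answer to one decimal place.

σ₀² = 44.0

Posterior precision equals prior precision plus data precision: 1/σ_n² = 1/σ₀² + n/σ².
So 1/σ₀² = 1/1.2529 − 29/37.4 = 0.798148 − 0.775401 = 0.022747.
Hence σ₀² = 1/0.022747 ≈ 44.0.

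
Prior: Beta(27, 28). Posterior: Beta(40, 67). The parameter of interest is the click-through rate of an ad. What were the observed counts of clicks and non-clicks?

13 clicks and 39 non-clicks

Under Beta–binomial conjugacy the posterior parameters are (α+s, β+f).
Match parameters: s=40−27=13, f=67−28=39.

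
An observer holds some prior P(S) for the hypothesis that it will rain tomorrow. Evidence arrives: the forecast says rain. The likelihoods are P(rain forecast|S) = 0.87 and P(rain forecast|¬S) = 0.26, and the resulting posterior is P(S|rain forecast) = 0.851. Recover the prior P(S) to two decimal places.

P(S) = 0.63

In odds form, posterior odds = prior odds × likelihood ratio, so prior odds = posterior odds ÷ LR.
Posterior odds = 0.851/(1−0.851) = 5.7114. LR = 0.87/0.26 = 3.3462.
Prior odds = 5.7114/3.3462 = 1.7068, so P(S) = 1.7068/(1+1.7068) ≈ 0.63.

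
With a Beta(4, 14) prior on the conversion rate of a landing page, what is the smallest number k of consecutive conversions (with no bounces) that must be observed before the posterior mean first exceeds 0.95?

After k conversions and 0 bounces the posterior is Beta(4+k, 14), with mean (4+k)/(4+14+k).
Set (4+k)/(18+k) > 0.95 and solve: k > (0.95·18 − 4)/(1 − 0.95) = 262.000.
The smallest integer exceeding 262.000 is 263.

k = 263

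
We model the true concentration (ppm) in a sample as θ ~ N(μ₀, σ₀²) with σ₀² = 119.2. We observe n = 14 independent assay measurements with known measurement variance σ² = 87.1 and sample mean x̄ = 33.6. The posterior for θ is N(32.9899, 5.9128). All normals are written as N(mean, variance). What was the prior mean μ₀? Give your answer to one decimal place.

With known observation variance, the Normal–Normal posterior has precision τ_n = τ₀ + n/σ² and mean μ_n = (τ₀μ₀ + (n/σ²)x̄)/τ_n.
Here τ₀ = 1/119.2 = 0.008389 and τ_data = 14/87.1 = 0.160735, so τ_n = 0.169124.
Rearranging for μ₀: μ₀ = (μ_n·τ_n − τ_data·x̄)/τ₀ = (32.9899·0.169124 − 0.160735·33.6) / 0.008389 = 0.178688/0.008389 ≈ 21.3.

μ₀ = 21.3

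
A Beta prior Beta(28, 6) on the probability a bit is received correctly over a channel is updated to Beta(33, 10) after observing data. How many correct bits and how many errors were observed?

A Beta(α, β) prior with s successes and f failures in binomial data gives a Beta(α+s, β+f) posterior.
So s = 33 − 28 = 5 and f = 10 − 6 = 4.

5 correct bits and 4 errors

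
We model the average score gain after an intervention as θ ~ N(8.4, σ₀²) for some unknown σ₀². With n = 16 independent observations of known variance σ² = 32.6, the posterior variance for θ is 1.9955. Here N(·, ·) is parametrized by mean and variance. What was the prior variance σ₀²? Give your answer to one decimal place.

Posterior precision equals prior precision plus data precision: 1/σ_n² = 1/σ₀² + n/σ².
So 1/σ₀² = 1/1.9955 − 16/32.6 = 0.501128 − 0.490798 = 0.010330.
Hence σ₀² = 1/0.010330 ≈ 96.8.

σ₀² = 96.8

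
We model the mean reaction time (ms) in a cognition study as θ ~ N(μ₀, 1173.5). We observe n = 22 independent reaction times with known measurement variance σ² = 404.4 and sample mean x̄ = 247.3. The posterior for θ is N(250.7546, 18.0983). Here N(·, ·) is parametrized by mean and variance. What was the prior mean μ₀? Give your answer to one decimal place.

The posterior mean is a precision-weighted average: μ_n = (τ₀μ₀ + τ_data·x̄)/(τ₀+τ_data), with τ₀=1/σ₀² and τ_data=n/σ².
Here τ₀ = 1/1173.5 = 0.000852 and τ_data = 22/404.4 = 0.054402, so τ_n = 0.055254.
Rearranging for μ₀: μ₀ = (μ_n·τ_n − τ_data·x̄)/τ₀ = (250.7546·0.055254 − 0.054402·247.3) / 0.000852 = 0.401580/0.000852 ≈ 471.3.

μ₀ = 471.3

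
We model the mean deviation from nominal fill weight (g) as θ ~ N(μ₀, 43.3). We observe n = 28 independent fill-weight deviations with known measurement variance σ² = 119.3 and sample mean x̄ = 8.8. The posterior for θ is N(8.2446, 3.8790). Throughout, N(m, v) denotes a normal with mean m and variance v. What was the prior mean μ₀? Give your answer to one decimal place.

The posterior mean is a precision-weighted average: μ_n = (τ₀μ₀ + τ_data·x̄)/(τ₀+τ_data), with τ₀=1/σ₀² and τ_data=n/σ².
Here τ₀ = 1/43.3 = 0.023095 and τ_data = 28/119.3 = 0.234702, so τ_n = 0.257797.
Rearranging for μ₀: μ₀ = (μ_n·τ_n − τ_data·x̄)/τ₀ = (8.2446·0.257797 − 0.234702·8.8) / 0.023095 = 0.060056/0.023095 ≈ 2.6.

μ₀ = 2.6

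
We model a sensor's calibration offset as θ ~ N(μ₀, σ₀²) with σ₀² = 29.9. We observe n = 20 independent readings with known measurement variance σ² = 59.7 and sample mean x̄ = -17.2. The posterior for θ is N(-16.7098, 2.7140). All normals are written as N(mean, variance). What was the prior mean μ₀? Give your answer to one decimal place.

With known observation variance, the Normal–Normal posterior has precision τ_n = τ₀ + n/σ² and mean μ_n = (τ₀μ₀ + (n/σ²)x̄)/τ_n.
Here τ₀ = 1/29.9 = 0.033445 and τ_data = 20/59.7 = 0.335008, so τ_n = 0.368453.
Rearranging for μ₀: μ₀ = (μ_n·τ_n − τ_data·x̄)/τ₀ = (-16.7098·0.368453 − 0.335008·-17.2) / 0.033445 = -0.394638/0.033445 ≈ -11.8.

μ₀ = -11.8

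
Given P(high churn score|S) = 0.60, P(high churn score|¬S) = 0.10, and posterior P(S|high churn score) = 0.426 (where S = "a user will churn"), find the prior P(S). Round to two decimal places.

P(S) = 0.11

In odds form, posterior odds = prior odds × likelihood ratio, so prior odds = posterior odds ÷ LR.
Posterior odds = 0.426/(1−0.426) = 0.7422. LR = 0.60/0.10 = 6.0000.
Prior odds = 0.7422/6.0000 = 0.1237, so P(S) = 0.1237/(1+0.1237) ≈ 0.11.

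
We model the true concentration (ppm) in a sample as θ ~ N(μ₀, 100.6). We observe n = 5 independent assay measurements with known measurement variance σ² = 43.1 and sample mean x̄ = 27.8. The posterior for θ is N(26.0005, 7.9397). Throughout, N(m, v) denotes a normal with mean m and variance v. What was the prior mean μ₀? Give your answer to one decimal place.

With known observation variance, the Normal–Normal posterior has precision τ_n = τ₀ + n/σ² and mean μ_n = (τ₀μ₀ + (n/σ²)x̄)/τ_n.
Here τ₀ = 1/100.6 = 0.009940 and τ_data = 5/43.1 = 0.116009, so τ_n = 0.125949.
Rearranging for μ₀: μ₀ = (μ_n·τ_n − τ_data·x̄)/τ₀ = (26.0005·0.125949 − 0.116009·27.8) / 0.009940 = 0.049687/0.009940 ≈ 5.0.

μ₀ = 5.0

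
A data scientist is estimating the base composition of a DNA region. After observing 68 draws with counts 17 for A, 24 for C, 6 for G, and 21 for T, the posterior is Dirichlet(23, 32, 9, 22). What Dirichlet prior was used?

Dirichlet(6, 8, 3, 1)

For a Dirichlet(α) prior with multinomial counts c, the posterior is Dirichlet(α + c) componentwise.
Subtract each count from the matching posterior parameter: 23−17=6, 32−24=8, 9−6=3, 22−21=1.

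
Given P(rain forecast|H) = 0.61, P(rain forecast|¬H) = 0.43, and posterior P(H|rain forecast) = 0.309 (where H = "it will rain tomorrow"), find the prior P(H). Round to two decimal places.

P(H) = 0.24

In odds form, posterior odds = prior odds × likelihood ratio, so prior odds = posterior odds ÷ LR.
Posterior odds = 0.309/(1−0.309) = 0.4472. LR = 0.61/0.43 = 1.4186.
Prior odds = 0.4472/1.4186 = 0.3152, so P(H) = 0.3152/(1+0.3152) ≈ 0.24.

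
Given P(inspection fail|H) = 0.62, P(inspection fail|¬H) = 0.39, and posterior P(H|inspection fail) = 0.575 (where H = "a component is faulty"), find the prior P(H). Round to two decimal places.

P(H) = 0.46

In odds form, posterior odds = prior odds × likelihood ratio, so prior odds = posterior odds ÷ LR.
Posterior odds = 0.575/(1−0.575) = 1.3529. LR = 0.62/0.39 = 1.5897.
Prior odds = 1.3529/1.5897 = 0.8510, so P(H) = 0.8510/(1+0.8510) ≈ 0.46.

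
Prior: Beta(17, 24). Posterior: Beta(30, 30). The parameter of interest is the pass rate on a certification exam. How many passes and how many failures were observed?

A Beta(α, β) prior with s successes and f failures in binomial data gives a Beta(α+s, β+f) posterior.
Match parameters: s=30−17=13, f=30−24=6.

13 passes and 6 failures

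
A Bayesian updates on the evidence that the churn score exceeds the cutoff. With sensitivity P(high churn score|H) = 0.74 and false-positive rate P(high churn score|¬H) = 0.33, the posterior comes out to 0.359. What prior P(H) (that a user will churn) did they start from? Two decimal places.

In odds form, posterior odds = prior odds × likelihood ratio, so prior odds = posterior odds ÷ LR.
Posterior odds = 0.359/(1−0.359) = 0.5601. LR = 0.74/0.33 = 2.2424.
Prior odds = 0.5601/2.2424 = 0.2498, so P(H) = 0.2498/(1+0.2498) ≈ 0.20.

P(H) = 0.20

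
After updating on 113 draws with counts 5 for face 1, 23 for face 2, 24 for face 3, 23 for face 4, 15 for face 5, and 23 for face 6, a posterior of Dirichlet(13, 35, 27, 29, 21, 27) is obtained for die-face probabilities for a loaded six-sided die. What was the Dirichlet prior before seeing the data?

Dirichlet(8, 12, 3, 6, 6, 4)

For a Dirichlet(α) prior with multinomial counts c, the posterior is Dirichlet(α + c) componentwise.
Subtract each count from the matching posterior parameter: 13−5=8, 35−23=12, 27−24=3, 29−23=6, 21−15=6, 27−23=4.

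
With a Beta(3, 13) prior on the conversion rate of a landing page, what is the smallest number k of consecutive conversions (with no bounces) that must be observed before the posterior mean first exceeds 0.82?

After k conversions and 0 bounces the posterior is Beta(3+k, 13), with mean (3+k)/(3+13+k).
Set (3+k)/(16+k) > 0.82 and solve: k > (0.82·16 − 3)/(1 − 0.82) = 56.222.
The smallest integer exceeding 56.222 is 57.

k = 57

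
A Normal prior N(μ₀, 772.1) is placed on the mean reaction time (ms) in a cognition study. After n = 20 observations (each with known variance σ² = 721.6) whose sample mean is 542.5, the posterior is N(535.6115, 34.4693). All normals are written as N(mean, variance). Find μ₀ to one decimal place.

The posterior mean is a precision-weighted average: μ_n = (τ₀μ₀ + τ_data·x̄)/(τ₀+τ_data), with τ₀=1/σ₀² and τ_data=n/σ².
Here τ₀ = 1/772.1 = 0.001295 and τ_data = 20/721.6 = 0.027716, so τ_n = 0.029011.
Rearranging for μ₀: μ₀ = (μ_n·τ_n − τ_data·x̄)/τ₀ = (535.6115·0.029011 − 0.027716·542.5) / 0.001295 = 0.502695/0.001295 ≈ 388.2.

μ₀ = 388.2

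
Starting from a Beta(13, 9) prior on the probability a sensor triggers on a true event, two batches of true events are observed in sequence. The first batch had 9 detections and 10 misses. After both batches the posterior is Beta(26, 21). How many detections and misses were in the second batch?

Because Beta–binomial updating is additive in the counts, the combined data contributed (α_post−α_prior, β_post−β_prior) successes and failures.
Total across both batches: 26−13=13 detections, 21−9=12 misses.
Subtract the first batch: 13−9=4 detections and 12−10=2 misses.

4 detections and 2 misses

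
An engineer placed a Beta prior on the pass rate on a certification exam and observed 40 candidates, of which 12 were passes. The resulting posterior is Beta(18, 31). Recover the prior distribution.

Beta(6, 3)

Beta is conjugate to the binomial likelihood: posterior = Beta(α+s, β+f).
So α = 18 − 12 = 6 and β = 31 − 28 = 3.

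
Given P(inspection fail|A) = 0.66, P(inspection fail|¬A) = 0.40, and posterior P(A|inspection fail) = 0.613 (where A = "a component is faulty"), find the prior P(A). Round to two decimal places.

Bayes' rule in odds form gives O(A|E) = O(A)·[P(E|A)/P(E|¬A)], hence O(A) = O(A|E)/LR.
Posterior odds = 0.613/(1−0.613) = 1.5840. LR = 0.66/0.40 = 1.6500.
Prior odds = 1.5840/1.6500 = 0.9600, so P(A) = 0.9600/(1+0.9600) ≈ 0.49.

P(A) = 0.49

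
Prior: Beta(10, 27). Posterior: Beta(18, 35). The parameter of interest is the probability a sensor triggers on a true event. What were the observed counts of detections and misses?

8 detections and 8 misses

A Beta(a, b) prior with s successes and f failures in binomial data gives a Beta(a+s, b+f) posterior.
So s = 18 − 10 = 8 and f = 35 − 27 = 8.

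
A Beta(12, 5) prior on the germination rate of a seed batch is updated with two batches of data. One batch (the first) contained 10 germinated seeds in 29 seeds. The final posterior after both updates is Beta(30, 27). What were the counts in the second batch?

8 germinated seeds and 3 non-germinating seeds

Because Beta–binomial updating is additive in the counts, the combined data contributed (α_post−α_prior, β_post−β_prior) successes and failures.
Total across both batches: 30−12=18 germinated seeds, 27−5=22 non-germinating seeds.
Subtract the first batch: 18−10=8 germinated seeds and 22−19=3 non-germinating seeds.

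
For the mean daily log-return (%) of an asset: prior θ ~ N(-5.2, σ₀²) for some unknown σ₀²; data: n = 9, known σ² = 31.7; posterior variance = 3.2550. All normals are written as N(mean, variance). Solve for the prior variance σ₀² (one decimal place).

σ₀² = 42.9

For the Normal–Normal model with known σ², precisions add: τ_n = τ₀ + n/σ².
So 1/σ₀² = 1/3.2550 − 9/31.7 = 0.307220 − 0.283912 = 0.023308.
Hence σ₀² = 1/0.023308 ≈ 42.9.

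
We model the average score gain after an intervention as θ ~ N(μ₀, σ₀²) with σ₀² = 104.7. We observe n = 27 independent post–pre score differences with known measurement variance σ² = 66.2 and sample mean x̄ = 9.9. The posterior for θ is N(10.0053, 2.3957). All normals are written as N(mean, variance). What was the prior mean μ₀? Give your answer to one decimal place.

With known observation variance, the Normal–Normal posterior has precision τ_n = τ₀ + n/σ² and mean μ_n = (τ₀μ₀ + (n/σ²)x̄)/τ_n.
Here τ₀ = 1/104.7 = 0.009551 and τ_data = 27/66.2 = 0.407855, so τ_n = 0.417406.
Rearranging for μ₀: μ₀ = (μ_n·τ_n − τ_data·x̄)/τ₀ = (10.0053·0.417406 − 0.407855·9.9) / 0.009551 = 0.138508/0.009551 ≈ 14.5.

μ₀ = 14.5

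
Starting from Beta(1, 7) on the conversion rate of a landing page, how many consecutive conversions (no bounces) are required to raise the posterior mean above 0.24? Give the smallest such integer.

After k conversions and 0 bounces the posterior is Beta(1+k, 7), with mean (1+k)/(1+7+k).
Set (1+k)/(8+k) > 0.24 and solve: k > (0.24·8 − 1)/(1 − 0.24) = 1.211.
The smallest integer exceeding 1.211 is 2, and checking k=2: (3)/(10) = 0.3000 > 0.24.

k = 2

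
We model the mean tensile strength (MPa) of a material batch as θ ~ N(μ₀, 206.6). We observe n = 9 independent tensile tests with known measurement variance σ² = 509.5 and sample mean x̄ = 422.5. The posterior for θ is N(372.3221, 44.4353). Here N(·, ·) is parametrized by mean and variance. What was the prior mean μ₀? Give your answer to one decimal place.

The posterior mean is a precision-weighted average: μ_n = (τ₀μ₀ + τ_data·x̄)/(τ₀+τ_data), with τ₀=1/σ₀² and τ_data=n/σ².
Here τ₀ = 1/206.6 = 0.004840 and τ_data = 9/509.5 = 0.017664, so τ_n = 0.022504.
Rearranging for μ₀: μ₀ = (μ_n·τ_n − τ_data·x̄)/τ₀ = (372.3221·0.022504 − 0.017664·422.5) / 0.004840 = 0.915697/0.004840 ≈ 189.2.

μ₀ = 189.2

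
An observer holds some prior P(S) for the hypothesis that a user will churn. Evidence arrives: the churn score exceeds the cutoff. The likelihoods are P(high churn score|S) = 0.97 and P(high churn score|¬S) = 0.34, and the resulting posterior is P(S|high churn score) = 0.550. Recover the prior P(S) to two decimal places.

P(S) = 0.30

Bayes' rule in odds form gives O(S|E) = O(S)·[P(E|S)/P(E|¬S)], hence O(S) = O(S|E)/LR.
Posterior odds = 0.550/(1−0.550) = 1.2222. LR = 0.97/0.34 = 2.8529.
Prior odds = 1.2222/2.8529 = 0.4284, so P(S) = 0.4284/(1+0.4284) ≈ 0.30.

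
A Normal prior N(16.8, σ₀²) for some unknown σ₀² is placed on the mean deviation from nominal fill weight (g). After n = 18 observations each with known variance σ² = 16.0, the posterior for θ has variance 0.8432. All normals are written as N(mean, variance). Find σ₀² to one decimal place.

For the Normal–Normal model with known σ², precisions add: τ_n = τ₀ + n/σ².
So 1/σ₀² = 1/0.8432 − 18/16.0 = 1.185958 − 1.125000 = 0.060958.
Hence σ₀² = 1/0.060958 ≈ 16.4.

σ₀² = 16.4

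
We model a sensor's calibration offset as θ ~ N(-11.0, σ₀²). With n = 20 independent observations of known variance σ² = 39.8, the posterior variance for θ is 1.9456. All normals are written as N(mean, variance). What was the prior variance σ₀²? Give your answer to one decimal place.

σ₀² = 87.2

For the Normal–Normal model with known σ², precisions add: τ_n = τ₀ + n/σ².
So 1/σ₀² = 1/1.9456 − 20/39.8 = 0.513980 − 0.502513 = 0.011467.
Hence σ₀² = 1/0.011467 ≈ 87.2.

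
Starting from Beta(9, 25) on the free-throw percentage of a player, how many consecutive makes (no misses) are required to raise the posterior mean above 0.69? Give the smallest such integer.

After k makes and 0 misses the posterior is Beta(9+k, 25), with mean (9+k)/(9+25+k).
Set (9+k)/(34+k) > 0.69 and solve: k > (0.69·34 − 9)/(1 − 0.69) = 46.645.
The smallest integer exceeding 46.645 is 47.

k = 47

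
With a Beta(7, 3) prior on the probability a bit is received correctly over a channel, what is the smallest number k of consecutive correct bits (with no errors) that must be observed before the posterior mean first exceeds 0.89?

k = 18

After k correct bits and 0 errors the posterior is Beta(7+k, 3), with mean (7+k)/(7+3+k).
Set (7+k)/(10+k) > 0.89 and solve: k > (0.89·10 − 7)/(1 − 0.89) = 17.273.
The smallest integer exceeding 17.273 is 18, and checking k=18: (25)/(28) = 0.8929 > 0.89.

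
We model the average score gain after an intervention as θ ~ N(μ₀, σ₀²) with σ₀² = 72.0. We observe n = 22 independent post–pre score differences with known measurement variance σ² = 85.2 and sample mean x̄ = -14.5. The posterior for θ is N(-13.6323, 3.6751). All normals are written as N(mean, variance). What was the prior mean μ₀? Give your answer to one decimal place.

With known observation variance, the Normal–Normal posterior has precision τ_n = τ₀ + n/σ² and mean μ_n = (τ₀μ₀ + (n/σ²)x̄)/τ_n.
Here τ₀ = 1/72.0 = 0.013889 and τ_data = 22/85.2 = 0.258216, so τ_n = 0.272105.
Rearranging for μ₀: μ₀ = (μ_n·τ_n − τ_data·x̄)/τ₀ = (-13.6323·0.272105 − 0.258216·-14.5) / 0.013889 = 0.034715/0.013889 ≈ 2.5.

μ₀ = 2.5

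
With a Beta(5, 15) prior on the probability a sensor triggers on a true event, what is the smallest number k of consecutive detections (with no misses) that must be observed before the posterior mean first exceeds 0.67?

After k detections and 0 misses the posterior is Beta(5+k, 15), with mean (5+k)/(5+15+k).
Set (5+k)/(20+k) > 0.67 and solve: k > (0.67·20 − 5)/(1 − 0.67) = 25.455.
The smallest integer exceeding 25.455 is 26, and checking k=26: (31)/(46) = 0.6739 > 0.67.

k = 26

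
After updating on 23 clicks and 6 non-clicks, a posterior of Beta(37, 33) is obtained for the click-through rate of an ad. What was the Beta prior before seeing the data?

Beta(14, 27)

Beta is conjugate to the binomial likelihood: posterior = Beta(a+s, b+f).
Subtract the data counts: 37−23=14, 33−6=27.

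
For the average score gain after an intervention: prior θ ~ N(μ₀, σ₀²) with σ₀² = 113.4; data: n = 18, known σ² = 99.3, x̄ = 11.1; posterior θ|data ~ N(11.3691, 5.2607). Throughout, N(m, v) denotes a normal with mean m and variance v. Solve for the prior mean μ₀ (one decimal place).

μ₀ = 16.9

With known observation variance, the Normal–Normal posterior has precision τ_n = τ₀ + n/σ² and mean μ_n = (τ₀μ₀ + (n/σ²)x̄)/τ_n.
Here τ₀ = 1/113.4 = 0.008818 and τ_data = 18/99.3 = 0.181269, so τ_n = 0.190087.
Rearranging for μ₀: μ₀ = (μ_n·τ_n − τ_data·x̄)/τ₀ = (11.3691·0.190087 − 0.181269·11.1) / 0.008818 = 0.149032/0.008818 ≈ 16.9.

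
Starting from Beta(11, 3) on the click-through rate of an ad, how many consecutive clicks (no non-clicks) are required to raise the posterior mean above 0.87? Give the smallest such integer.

k = 10

After k clicks and 0 non-clicks the posterior is Beta(11+k, 3), with mean (11+k)/(11+3+k).
Set (11+k)/(14+k) > 0.87 and solve: k > (0.87·14 − 11)/(1 − 0.87) = 9.077.
The smallest integer exceeding 9.077 is 10.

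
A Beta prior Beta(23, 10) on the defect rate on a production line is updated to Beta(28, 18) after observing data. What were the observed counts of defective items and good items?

5 defective items and 8 good items

A Beta(α, β) prior with s successes and f failures in binomial data gives a Beta(α+s, β+f) posterior.
So s = 28 − 23 = 5 and f = 18 − 10 = 8.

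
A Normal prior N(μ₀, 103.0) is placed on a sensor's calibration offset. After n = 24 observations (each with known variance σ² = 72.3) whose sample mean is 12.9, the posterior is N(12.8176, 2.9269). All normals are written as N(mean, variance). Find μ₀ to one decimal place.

The posterior mean is a precision-weighted average: μ_n = (τ₀μ₀ + τ_data·x̄)/(τ₀+τ_data), with τ₀=1/σ₀² and τ_data=n/σ².
Here τ₀ = 1/103.0 = 0.009709 and τ_data = 24/72.3 = 0.331950, so τ_n = 0.341659.
Rearranging for μ₀: μ₀ = (μ_n·τ_n − τ_data·x̄)/τ₀ = (12.8176·0.341659 − 0.331950·12.9) / 0.009709 = 0.097093/0.009709 ≈ 10.0.

μ₀ = 10.0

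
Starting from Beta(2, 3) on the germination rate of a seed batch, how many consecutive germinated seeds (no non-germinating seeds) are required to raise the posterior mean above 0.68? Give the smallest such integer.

After k germinated seeds and 0 non-germinating seeds the posterior is Beta(2+k, 3), with mean (2+k)/(2+3+k).
Set (2+k)/(5+k) > 0.68 and solve: k > (0.68·5 − 2)/(1 − 0.68) = 4.375.
The smallest integer exceeding 4.375 is 5.

k = 5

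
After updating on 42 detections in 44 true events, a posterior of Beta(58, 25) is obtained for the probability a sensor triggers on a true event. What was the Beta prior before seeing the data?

Beta is conjugate to the binomial likelihood: posterior = Beta(α+s, β+f).
Subtract the data counts: 58−42=16, 25−2=23.

Beta(16, 23)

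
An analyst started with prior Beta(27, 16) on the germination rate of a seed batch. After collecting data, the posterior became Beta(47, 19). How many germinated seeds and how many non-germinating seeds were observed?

Beta is conjugate to the binomial likelihood: posterior = Beta(α+s, β+f).
Match parameters: s=47−27=20, f=19−16=3.

20 germinated seeds and 3 non-germinating seeds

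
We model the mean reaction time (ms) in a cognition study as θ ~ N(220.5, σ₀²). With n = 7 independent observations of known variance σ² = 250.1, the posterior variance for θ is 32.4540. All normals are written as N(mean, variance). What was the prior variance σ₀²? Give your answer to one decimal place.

Posterior precision equals prior precision plus data precision: 1/σ_n² = 1/σ₀² + n/σ².
So 1/σ₀² = 1/32.4540 − 7/250.1 = 0.030813 − 0.027989 = 0.002824.
Hence σ₀² = 1/0.002824 ≈ 354.1.

σ₀² = 354.1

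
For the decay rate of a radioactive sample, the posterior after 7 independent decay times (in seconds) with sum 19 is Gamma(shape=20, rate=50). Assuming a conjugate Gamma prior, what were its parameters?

Gamma–exponential conjugacy: posterior shape = α + n, posterior rate = β + Σtᵢ.
So α = 20 − 7 = 13 and β = 50 − 19 = 31.

Gamma(shape=13, rate=31)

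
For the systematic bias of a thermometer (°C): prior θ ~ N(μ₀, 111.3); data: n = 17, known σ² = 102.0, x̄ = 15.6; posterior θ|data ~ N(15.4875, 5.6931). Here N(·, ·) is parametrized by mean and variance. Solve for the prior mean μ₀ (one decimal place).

μ₀ = 13.4

With known observation variance, the Normal–Normal posterior has precision τ_n = τ₀ + n/σ² and mean μ_n = (τ₀μ₀ + (n/σ²)x̄)/τ_n.
Here τ₀ = 1/111.3 = 0.008985 and τ_data = 17/102.0 = 0.166667, so τ_n = 0.175652.
Rearranging for μ₀: μ₀ = (μ_n·τ_n − τ_data·x̄)/τ₀ = (15.4875·0.175652 − 0.166667·15.6) / 0.008985 = 0.120405/0.008985 ≈ 13.4.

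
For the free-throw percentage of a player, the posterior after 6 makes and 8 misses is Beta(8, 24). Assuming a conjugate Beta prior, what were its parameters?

Under Beta–binomial conjugacy the posterior parameters are (a+s, b+f).
Subtract the data counts: 8−6=2, 24−8=16.

Beta(2, 16)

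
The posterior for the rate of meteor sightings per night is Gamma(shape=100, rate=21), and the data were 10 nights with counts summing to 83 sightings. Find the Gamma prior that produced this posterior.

Gamma(shape=17, rate=11)

Gamma–Poisson conjugacy: posterior shape = α + Σxᵢ, posterior rate = β + n.
So α = 100 − 83 = 17 and β = 21 − 10 = 11.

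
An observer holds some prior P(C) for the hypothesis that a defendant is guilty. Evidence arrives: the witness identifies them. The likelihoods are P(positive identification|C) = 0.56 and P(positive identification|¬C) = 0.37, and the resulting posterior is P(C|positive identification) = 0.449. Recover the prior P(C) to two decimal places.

P(C) = 0.35

In odds form, posterior odds = prior odds × likelihood ratio, so prior odds = posterior odds ÷ LR.
Posterior odds = 0.449/(1−0.449) = 0.8149. LR = 0.56/0.37 = 1.5135.
Prior odds = 0.8149/1.5135 = 0.5384, so P(C) = 0.5384/(1+0.5384) ≈ 0.35.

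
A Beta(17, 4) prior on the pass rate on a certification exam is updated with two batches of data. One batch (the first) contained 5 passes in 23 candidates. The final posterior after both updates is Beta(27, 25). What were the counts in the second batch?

5 passes and 3 failures

Because Beta–binomial updating is additive in the counts, the combined data contributed (α_post−α_prior, β_post−β_prior) successes and failures.
Total across both batches: 27−17=10 passes, 25−4=21 failures.
Subtract the first batch: 10−5=5 passes and 21−18=3 failures.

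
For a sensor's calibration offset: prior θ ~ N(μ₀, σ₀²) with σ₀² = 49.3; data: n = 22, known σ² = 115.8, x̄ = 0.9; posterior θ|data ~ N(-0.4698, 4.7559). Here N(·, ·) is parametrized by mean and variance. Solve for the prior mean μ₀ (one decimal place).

The posterior mean is a precision-weighted average: μ_n = (τ₀μ₀ + τ_data·x̄)/(τ₀+τ_data), with τ₀=1/σ₀² and τ_data=n/σ².
Here τ₀ = 1/49.3 = 0.020284 and τ_data = 22/115.8 = 0.189983, so τ_n = 0.210267.
Rearranging for μ₀: μ₀ = (μ_n·τ_n − τ_data·x̄)/τ₀ = (-0.4698·0.210267 − 0.189983·0.9) / 0.020284 = -0.269768/0.020284 ≈ -13.3.

μ₀ = -13.3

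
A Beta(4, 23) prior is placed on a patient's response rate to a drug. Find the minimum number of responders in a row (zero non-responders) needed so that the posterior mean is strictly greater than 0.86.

After k responders and 0 non-responders the posterior is Beta(4+k, 23), with mean (4+k)/(4+23+k).
Set (4+k)/(27+k) > 0.86 and solve: k > (0.86·27 − 4)/(1 − 0.86) = 137.286.
The smallest integer exceeding 137.286 is 138.

k = 138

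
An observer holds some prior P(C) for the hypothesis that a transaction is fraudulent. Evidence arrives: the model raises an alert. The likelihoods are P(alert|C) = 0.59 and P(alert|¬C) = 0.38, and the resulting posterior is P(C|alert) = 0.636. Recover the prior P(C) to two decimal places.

P(C) = 0.53

Bayes' rule in odds form gives O(C|E) = O(C)·[P(E|C)/P(E|¬C)], hence O(C) = O(C|E)/LR.
Posterior odds = 0.636/(1−0.636) = 1.7473. LR = 0.59/0.38 = 1.5526.
Prior odds = 1.7473/1.5526 = 1.1254, so P(C) = 1.1254/(1+1.1254) ≈ 0.53.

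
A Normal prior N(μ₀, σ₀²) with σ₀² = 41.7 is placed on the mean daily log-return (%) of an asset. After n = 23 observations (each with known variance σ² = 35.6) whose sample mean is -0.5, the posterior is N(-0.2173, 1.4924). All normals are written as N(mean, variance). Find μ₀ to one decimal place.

The posterior mean is a precision-weighted average: μ_n = (τ₀μ₀ + τ_data·x̄)/(τ₀+τ_data), with τ₀=1/σ₀² and τ_data=n/σ².
Here τ₀ = 1/41.7 = 0.023981 and τ_data = 23/35.6 = 0.646067, so τ_n = 0.670048.
Rearranging for μ₀: μ₀ = (μ_n·τ_n − τ_data·x̄)/τ₀ = (-0.2173·0.670048 − 0.646067·-0.5) / 0.023981 = 0.177432/0.023981 ≈ 7.4.

μ₀ = 7.4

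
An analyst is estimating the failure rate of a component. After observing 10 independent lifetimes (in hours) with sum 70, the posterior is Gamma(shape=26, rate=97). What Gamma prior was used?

Gamma–exponential conjugacy: posterior shape = α + n, posterior rate = β + Σtᵢ.
So α = 26 − 10 = 16 and β = 97 − 70 = 27.

Gamma(shape=16, rate=27)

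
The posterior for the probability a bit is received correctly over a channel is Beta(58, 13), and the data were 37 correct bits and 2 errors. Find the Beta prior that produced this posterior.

Beta(21, 11)

Beta is conjugate to the binomial likelihood: posterior = Beta(α+s, β+f).
Subtract the data counts: 58−37=21, 13−2=11.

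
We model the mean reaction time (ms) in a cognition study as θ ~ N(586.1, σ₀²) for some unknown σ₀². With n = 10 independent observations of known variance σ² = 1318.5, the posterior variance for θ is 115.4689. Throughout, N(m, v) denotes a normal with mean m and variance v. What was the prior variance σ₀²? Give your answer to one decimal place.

Posterior precision equals prior precision plus data precision: 1/σ_n² = 1/σ₀² + n/σ².
So 1/σ₀² = 1/115.4689 − 10/1318.5 = 0.008660 − 0.007584 = 0.001076.
Hence σ₀² = 1/0.001076 ≈ 929.4.

σ₀² = 929.4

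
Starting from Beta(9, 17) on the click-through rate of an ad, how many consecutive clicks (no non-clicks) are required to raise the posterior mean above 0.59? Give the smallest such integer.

k = 16

After k clicks and 0 non-clicks the posterior is Beta(9+k, 17), with mean (9+k)/(9+17+k).
Set (9+k)/(26+k) > 0.59 and solve: k > (0.59·26 − 9)/(1 − 0.59) = 15.463.
The smallest integer exceeding 15.463 is 16, and checking k=16: (25)/(42) = 0.5952 > 0.59.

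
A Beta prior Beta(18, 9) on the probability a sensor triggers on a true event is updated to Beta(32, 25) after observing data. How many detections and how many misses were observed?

14 detections and 16 misses

Under Beta–binomial conjugacy the posterior parameters are (a+s, b+f).
So s = 32 − 18 = 14 and f = 25 − 9 = 16.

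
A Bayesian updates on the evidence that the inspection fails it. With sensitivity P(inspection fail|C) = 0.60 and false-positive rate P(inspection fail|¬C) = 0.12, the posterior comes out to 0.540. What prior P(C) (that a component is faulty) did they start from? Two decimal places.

Bayes' rule in odds form gives O(C|E) = O(C)·[P(E|C)/P(E|¬C)], hence O(C) = O(C|E)/LR.
Posterior odds = 0.540/(1−0.540) = 1.1739. LR = 0.60/0.12 = 5.0000.
Prior odds = 1.1739/5.0000 = 0.2348, so P(C) = 0.2348/(1+0.2348) ≈ 0.19.

P(C) = 0.19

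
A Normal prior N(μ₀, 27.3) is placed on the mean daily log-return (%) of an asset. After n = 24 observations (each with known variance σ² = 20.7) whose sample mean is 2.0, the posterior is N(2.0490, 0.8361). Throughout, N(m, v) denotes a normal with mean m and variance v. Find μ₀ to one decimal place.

The posterior mean is a precision-weighted average: μ_n = (τ₀μ₀ + τ_data·x̄)/(τ₀+τ_data), with τ₀=1/σ₀² and τ_data=n/σ².
Here τ₀ = 1/27.3 = 0.036630 and τ_data = 24/20.7 = 1.159420, so τ_n = 1.196050.
Rearranging for μ₀: μ₀ = (μ_n·τ_n − τ_data·x̄)/τ₀ = (2.0490·1.196050 − 1.159420·2.0) / 0.036630 = 0.131866/0.036630 ≈ 3.6.

μ₀ = 3.6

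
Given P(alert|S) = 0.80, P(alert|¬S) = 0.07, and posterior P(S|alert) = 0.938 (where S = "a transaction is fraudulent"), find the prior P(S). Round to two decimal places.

P(S) = 0.57

In odds form, posterior odds = prior odds × likelihood ratio, so prior odds = posterior odds ÷ LR.
Posterior odds = 0.938/(1−0.938) = 15.1290. LR = 0.80/0.07 = 11.4286.
Prior odds = 15.1290/11.4286 = 1.3238, so P(S) = 1.3238/(1+1.3238) ≈ 0.57.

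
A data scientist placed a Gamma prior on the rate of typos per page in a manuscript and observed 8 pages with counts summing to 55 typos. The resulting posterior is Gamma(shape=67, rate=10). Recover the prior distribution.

A Gamma(α, β) prior (rate parametrization) on a Poisson rate with n observations summing to S gives posterior Gamma(α+S, β+n).
So α = 67 − 55 = 12 and β = 10 − 8 = 2.

Gamma(shape=12, rate=2)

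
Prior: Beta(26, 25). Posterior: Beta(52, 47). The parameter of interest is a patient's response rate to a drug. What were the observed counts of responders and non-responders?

Beta is conjugate to the binomial likelihood: posterior = Beta(a+s, b+f).
Match parameters: s=52−26=26, f=47−25=22.

26 responders and 22 non-responders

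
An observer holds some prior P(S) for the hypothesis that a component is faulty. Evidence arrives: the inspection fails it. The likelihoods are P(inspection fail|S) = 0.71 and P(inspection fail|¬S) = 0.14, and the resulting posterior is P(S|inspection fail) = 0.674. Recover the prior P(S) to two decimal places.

P(S) = 0.29

Bayes' rule in odds form gives O(S|E) = O(S)·[P(E|S)/P(E|¬S)], hence O(S) = O(S|E)/LR.
Posterior odds = 0.674/(1−0.674) = 2.0675. LR = 0.71/0.14 = 5.0714.
Prior odds = 2.0675/5.0714 = 0.4077, so P(S) = 0.4077/(1+0.4077) ≈ 0.29.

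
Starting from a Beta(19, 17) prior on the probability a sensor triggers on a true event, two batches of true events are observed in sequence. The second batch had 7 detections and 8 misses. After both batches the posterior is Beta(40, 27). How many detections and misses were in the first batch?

Sequential conjugate updates are equivalent to a single update on the pooled data, so total successes = posterior α − prior α and total failures = posterior β − prior β.
Total across both batches: 40−19=21 detections, 27−17=10 misses.
Subtract the second batch: 21−7=14 detections and 10−8=2 misses.

14 detections and 2 misses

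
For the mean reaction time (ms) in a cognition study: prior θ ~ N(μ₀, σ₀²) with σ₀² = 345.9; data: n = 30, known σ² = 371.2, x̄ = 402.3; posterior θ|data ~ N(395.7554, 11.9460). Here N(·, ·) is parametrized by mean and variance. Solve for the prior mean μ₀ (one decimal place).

With known observation variance, the Normal–Normal posterior has precision τ_n = τ₀ + n/σ² and mean μ_n = (τ₀μ₀ + (n/σ²)x̄)/τ_n.
Here τ₀ = 1/345.9 = 0.002891 and τ_data = 30/371.2 = 0.080819, so τ_n = 0.083710.
Rearranging for μ₀: μ₀ = (μ_n·τ_n − τ_data·x̄)/τ₀ = (395.7554·0.083710 − 0.080819·402.3) / 0.002891 = 0.615201/0.002891 ≈ 212.8.

μ₀ = 212.8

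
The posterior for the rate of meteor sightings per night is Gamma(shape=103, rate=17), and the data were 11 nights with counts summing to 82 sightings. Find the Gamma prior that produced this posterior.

Gamma–Poisson conjugacy: posterior shape = α + Σxᵢ, posterior rate = β + n.
So α = 103 − 82 = 21 and β = 17 − 11 = 6.

Gamma(shape=21, rate=6)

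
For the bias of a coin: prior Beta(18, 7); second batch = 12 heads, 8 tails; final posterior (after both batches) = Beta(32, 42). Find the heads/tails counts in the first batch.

2 heads and 27 tails

Sequential conjugate updates are equivalent to a single update on the pooled data, so total successes = posterior α − prior α and total failures = posterior β − prior β.
Total across both batches: 32−18=14 heads, 42−7=35 tails.
Subtract the second batch: 14−12=2 heads and 35−8=27 tails.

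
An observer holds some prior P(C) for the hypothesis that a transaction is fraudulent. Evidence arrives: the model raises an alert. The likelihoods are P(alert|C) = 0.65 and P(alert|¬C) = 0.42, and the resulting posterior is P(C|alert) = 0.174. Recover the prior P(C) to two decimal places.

Bayes' rule in odds form gives O(C|E) = O(C)·[P(E|C)/P(E|¬C)], hence O(C) = O(C|E)/LR.
Posterior odds = 0.174/(1−0.174) = 0.2107. LR = 0.65/0.42 = 1.5476.
Prior odds = 0.2107/1.5476 = 0.1361, so P(C) = 0.1361/(1+0.1361) ≈ 0.12.

P(C) = 0.12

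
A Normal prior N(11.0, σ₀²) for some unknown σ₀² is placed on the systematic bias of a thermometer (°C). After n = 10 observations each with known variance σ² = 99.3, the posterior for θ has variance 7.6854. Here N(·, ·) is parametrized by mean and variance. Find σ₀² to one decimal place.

For the Normal–Normal model with known σ², precisions add: τ_n = τ₀ + n/σ².
So 1/σ₀² = 1/7.6854 − 10/99.3 = 0.130117 − 0.100705 = 0.029412.
Hence σ₀² = 1/0.029412 ≈ 34.0.

σ₀² = 34.0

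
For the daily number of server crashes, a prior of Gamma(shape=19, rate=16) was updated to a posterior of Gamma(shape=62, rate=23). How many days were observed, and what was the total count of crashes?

Gamma–Poisson conjugacy: posterior shape = α + Σxᵢ, posterior rate = β + n.
Matching: Σxᵢ = 62 − 19 = 43 and n = 23 − 16 = 7.

n = 7 days with total 43 crashes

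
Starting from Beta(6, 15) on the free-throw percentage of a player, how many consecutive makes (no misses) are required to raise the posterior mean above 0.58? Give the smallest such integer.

k = 15

After k makes and 0 misses the posterior is Beta(6+k, 15), with mean (6+k)/(6+15+k).
Set (6+k)/(21+k) > 0.58 and solve: k > (0.58·21 − 6)/(1 − 0.58) = 14.714.
The smallest integer exceeding 14.714 is 15.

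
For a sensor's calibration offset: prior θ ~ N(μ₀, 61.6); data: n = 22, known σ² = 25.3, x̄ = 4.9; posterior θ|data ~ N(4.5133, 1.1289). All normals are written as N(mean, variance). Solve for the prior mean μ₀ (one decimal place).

With known observation variance, the Normal–Normal posterior has precision τ_n = τ₀ + n/σ² and mean μ_n = (τ₀μ₀ + (n/σ²)x̄)/τ_n.
Here τ₀ = 1/61.6 = 0.016234 and τ_data = 22/25.3 = 0.869565, so τ_n = 0.885799.
Rearranging for μ₀: μ₀ = (μ_n·τ_n − τ_data·x̄)/τ₀ = (4.5133·0.885799 − 0.869565·4.9) / 0.016234 = -0.262992/0.016234 ≈ -16.2.

μ₀ = -16.2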